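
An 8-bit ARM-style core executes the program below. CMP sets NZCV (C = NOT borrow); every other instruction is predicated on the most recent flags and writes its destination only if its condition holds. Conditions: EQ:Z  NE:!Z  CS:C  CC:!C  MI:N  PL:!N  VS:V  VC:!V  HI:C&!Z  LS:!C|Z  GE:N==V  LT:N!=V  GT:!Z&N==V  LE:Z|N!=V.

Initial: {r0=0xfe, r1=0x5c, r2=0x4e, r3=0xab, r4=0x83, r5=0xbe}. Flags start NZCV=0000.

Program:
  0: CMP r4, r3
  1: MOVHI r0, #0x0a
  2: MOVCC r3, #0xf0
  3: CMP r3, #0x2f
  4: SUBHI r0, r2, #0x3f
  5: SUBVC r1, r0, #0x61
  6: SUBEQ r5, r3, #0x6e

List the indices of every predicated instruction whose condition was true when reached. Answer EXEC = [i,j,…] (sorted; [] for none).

EXEC = [2,4,5]

[0] flags=1000 → (cmp)
[1] flags=1000 HI?F → skip
[2] flags=1000 CC?T → r3=0xf0
[3] flags=1010 → (cmp)
[4] flags=1010 HI?T → r0=0x0f
[5] flags=1010 VC?T → r1=0xae
[6] flags=1010 EQ?F → skip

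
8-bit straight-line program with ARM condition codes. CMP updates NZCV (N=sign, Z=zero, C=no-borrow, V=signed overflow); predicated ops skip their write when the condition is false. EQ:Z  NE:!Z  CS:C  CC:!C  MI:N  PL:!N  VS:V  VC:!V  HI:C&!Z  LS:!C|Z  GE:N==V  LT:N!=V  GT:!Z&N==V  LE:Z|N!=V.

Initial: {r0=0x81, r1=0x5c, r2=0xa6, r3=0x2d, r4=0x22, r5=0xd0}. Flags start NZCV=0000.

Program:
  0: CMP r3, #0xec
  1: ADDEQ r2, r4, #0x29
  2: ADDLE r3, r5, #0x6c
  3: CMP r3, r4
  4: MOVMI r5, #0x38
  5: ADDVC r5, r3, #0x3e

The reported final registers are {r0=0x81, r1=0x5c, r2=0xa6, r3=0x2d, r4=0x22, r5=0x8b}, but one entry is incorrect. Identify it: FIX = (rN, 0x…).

0: ✓ CMP  NZCV=0000
1: · ADDEQ
2: · ADDLE
3: ✓ CMP  NZCV=0010
4: · MOVMI
5: ✓ ADDVC  r5←0x6b

FIX = (r5, 0x6b)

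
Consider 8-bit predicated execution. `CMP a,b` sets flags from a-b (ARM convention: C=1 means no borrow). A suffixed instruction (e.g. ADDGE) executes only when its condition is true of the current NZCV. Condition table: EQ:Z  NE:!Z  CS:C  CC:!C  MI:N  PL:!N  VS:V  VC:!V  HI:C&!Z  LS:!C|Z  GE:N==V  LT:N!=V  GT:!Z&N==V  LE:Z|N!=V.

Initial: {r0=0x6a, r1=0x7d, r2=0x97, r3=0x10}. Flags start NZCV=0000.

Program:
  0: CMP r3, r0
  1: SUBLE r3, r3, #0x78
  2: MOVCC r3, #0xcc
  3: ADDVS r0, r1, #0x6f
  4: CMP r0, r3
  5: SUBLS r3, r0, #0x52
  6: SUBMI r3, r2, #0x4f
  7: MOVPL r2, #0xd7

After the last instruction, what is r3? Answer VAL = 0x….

[0] flags=1000 → (cmp)
[1] flags=1000 LE?T → r3=0x98
[2] flags=1000 CC?T → r3=0xcc
[3] flags=1000 VS?F → skip
[4] flags=1001 → (cmp)
[5] flags=1001 LS?T → r3=0x18
[6] flags=1001 MI?T → r3=0x48
[7] flags=1001 PL?F → skip

VAL = 0x48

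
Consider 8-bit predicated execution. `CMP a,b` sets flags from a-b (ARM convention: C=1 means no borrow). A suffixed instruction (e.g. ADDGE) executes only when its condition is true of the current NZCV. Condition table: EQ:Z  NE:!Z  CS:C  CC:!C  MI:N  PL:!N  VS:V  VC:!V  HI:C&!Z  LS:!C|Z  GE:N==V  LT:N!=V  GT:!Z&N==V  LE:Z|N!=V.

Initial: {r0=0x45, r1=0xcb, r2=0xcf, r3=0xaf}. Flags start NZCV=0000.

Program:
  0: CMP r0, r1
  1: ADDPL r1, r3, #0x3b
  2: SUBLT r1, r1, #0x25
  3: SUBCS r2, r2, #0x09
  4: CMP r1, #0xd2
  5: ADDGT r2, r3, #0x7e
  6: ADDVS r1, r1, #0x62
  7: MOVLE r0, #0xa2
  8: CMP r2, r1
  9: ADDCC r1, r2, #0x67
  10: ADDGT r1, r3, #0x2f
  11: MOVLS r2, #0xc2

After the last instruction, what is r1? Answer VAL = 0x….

VAL = 0xde

[0] flags=0000 → (cmp)
[1] flags=0000 PL?T → r1=0xea
[2] flags=0000 LT?F → skip
[3] flags=0000 CS?F → skip
[4] flags=0010 → (cmp)
[5] flags=0010 GT?T → r2=0x2d
[6] flags=0010 VS?F → skip
[7] flags=0010 LE?F → skip
[8] flags=0000 → (cmp)
[9] flags=0000 CC?T → r1=0x94
[10] flags=0000 GT?T → r1=0xde
[11] flags=0000 LS?T → r2=0xc2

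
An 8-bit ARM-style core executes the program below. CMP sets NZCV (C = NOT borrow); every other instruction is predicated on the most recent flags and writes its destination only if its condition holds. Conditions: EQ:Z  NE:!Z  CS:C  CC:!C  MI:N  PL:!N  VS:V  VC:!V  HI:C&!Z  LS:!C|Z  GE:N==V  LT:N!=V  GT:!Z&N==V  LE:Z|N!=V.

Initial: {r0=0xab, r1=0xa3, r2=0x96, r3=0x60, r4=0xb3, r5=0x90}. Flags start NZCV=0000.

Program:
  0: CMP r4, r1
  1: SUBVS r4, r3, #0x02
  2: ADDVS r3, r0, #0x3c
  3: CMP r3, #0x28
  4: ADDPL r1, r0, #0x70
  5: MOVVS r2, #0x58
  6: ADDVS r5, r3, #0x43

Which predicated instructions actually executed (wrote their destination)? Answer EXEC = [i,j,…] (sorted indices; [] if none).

[0] flags=0010 → (cmp)
[1] flags=0010 VS?F → skip
[2] flags=0010 VS?F → skip
[3] flags=0010 → (cmp)
[4] flags=0010 PL?T → r1=0x1b
[5] flags=0010 VS?F → skip
[6] flags=0010 VS?F → skip

EXEC = [4]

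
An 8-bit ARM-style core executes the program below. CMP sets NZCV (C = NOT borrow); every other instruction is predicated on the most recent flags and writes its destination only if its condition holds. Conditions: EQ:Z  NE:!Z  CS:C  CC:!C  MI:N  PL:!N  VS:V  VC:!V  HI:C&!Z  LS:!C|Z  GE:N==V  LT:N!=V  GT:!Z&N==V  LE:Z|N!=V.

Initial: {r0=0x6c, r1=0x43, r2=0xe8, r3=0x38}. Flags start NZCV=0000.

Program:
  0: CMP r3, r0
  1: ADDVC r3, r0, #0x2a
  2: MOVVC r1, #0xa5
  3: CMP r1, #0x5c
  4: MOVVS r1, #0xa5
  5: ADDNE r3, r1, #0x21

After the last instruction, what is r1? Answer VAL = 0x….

[0] flags=1000 → (cmp)
[1] flags=1000 VC?T → r3=0x96
[2] flags=1000 VC?T → r1=0xa5
[3] flags=0011 → (cmp)
[4] flags=0011 VS?T → r1=0xa5
[5] flags=0011 NE?T → r3=0xc6

VAL = 0xa5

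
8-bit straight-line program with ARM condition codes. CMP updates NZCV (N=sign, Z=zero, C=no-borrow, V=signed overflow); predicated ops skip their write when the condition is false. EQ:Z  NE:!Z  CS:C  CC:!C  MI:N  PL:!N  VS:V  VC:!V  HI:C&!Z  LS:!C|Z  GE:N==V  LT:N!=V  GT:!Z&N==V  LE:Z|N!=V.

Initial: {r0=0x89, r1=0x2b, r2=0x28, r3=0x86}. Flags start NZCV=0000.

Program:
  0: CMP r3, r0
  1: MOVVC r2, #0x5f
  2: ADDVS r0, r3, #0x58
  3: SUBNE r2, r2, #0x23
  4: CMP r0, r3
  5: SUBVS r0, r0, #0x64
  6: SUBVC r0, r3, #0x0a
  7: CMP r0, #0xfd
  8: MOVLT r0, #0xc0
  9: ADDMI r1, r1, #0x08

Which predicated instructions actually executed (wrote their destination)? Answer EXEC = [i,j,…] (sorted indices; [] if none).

[0] flags=1000 → (cmp)
[1] flags=1000 VC?T → r2=0x5f
[2] flags=1000 VS?F → skip
[3] flags=1000 NE?T → r2=0x3c
[4] flags=0010 → (cmp)
[5] flags=0010 VS?F → skip
[6] flags=0010 VC?T → r0=0x7c
[7] flags=0000 → (cmp)
[8] flags=0000 LT?F → skip
[9] flags=0000 MI?F → skip

EXEC = [1,3,6]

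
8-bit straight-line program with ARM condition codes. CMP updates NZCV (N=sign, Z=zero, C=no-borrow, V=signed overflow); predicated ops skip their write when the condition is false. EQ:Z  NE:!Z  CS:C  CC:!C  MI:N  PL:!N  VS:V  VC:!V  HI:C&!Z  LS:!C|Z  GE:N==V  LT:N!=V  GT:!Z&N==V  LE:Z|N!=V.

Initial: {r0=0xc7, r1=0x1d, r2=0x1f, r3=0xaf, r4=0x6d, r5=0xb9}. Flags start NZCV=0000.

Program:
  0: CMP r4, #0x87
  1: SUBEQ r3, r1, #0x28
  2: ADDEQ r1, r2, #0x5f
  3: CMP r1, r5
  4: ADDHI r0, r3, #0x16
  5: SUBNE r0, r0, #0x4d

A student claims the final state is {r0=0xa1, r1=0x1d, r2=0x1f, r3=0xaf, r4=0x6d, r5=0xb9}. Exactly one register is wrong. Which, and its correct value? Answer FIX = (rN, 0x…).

FIX = (r0, 0x7a)

[0] flags=1001 → (cmp)
[1] flags=1001 EQ?F → skip
[2] flags=1001 EQ?F → skip
[3] flags=0000 → (cmp)
[4] flags=0000 HI?F → skip
[5] flags=0000 NE?T → r0=0x7a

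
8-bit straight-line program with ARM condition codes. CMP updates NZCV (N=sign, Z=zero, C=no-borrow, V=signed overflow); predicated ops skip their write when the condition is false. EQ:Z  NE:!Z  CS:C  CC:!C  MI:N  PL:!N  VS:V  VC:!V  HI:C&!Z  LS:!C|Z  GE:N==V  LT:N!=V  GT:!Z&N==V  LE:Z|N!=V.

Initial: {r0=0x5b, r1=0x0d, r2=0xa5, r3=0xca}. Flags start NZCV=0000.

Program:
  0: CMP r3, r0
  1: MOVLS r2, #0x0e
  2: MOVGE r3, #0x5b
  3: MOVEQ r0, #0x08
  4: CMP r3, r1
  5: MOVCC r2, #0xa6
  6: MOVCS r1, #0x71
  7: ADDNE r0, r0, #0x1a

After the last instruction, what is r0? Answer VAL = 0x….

0: ✓ CMP  NZCV=0011
1: · MOVLS
2: · MOVGE
3: · MOVEQ
4: ✓ CMP  NZCV=1010
5: · MOVCC
6: ✓ MOVCS  r1←0x71
7: ✓ ADDNE  r0←0x75

VAL = 0x75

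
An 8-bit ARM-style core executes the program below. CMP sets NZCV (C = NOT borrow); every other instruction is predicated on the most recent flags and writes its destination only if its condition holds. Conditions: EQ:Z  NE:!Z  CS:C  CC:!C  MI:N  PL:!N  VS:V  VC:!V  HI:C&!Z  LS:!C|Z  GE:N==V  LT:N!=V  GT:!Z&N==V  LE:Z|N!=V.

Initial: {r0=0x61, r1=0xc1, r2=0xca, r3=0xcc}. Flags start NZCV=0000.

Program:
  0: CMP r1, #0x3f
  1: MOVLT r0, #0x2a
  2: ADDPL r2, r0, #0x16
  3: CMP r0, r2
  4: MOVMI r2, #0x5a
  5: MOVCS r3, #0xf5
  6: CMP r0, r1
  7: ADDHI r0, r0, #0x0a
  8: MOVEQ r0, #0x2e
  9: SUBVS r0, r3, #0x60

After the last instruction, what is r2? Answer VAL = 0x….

[0] flags=1010 → (cmp)
[1] flags=1010 LT?T → r0=0x2a
[2] flags=1010 PL?F → skip
[3] flags=0000 → (cmp)
[4] flags=0000 MI?F → skip
[5] flags=0000 CS?F → skip
[6] flags=0000 → (cmp)
[7] flags=0000 HI?F → skip
[8] flags=0000 EQ?F → skip
[9] flags=0000 VS?F → skip

VAL = 0xca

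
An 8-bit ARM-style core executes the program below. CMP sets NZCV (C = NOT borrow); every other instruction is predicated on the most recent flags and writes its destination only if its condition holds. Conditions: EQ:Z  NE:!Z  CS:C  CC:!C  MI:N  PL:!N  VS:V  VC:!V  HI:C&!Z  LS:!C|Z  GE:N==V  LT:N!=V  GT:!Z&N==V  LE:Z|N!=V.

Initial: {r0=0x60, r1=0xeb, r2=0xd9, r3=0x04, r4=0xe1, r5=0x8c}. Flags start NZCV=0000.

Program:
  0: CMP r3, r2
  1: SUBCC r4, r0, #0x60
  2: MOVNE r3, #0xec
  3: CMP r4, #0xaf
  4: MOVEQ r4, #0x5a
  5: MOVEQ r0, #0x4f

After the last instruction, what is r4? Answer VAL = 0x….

[0] flags=0000 → (cmp)
[1] flags=0000 CC?T → r4=0x00
[2] flags=0000 NE?T → r3=0xec
[3] flags=0000 → (cmp)
[4] flags=0000 EQ?F → skip
[5] flags=0000 EQ?F → skip

VAL = 0x00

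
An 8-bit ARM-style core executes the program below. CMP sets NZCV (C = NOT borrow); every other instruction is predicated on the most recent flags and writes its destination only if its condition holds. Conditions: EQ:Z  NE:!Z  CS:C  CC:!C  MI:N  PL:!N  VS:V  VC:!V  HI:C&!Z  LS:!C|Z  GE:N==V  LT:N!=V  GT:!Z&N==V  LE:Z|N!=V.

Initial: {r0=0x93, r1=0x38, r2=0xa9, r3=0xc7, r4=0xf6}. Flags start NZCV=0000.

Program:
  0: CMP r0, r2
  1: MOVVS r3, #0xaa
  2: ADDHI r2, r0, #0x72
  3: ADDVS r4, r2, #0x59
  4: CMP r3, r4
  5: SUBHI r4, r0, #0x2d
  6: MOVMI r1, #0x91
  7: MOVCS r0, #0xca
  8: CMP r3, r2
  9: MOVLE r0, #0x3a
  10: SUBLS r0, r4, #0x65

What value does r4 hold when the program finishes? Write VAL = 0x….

[0] flags=1000 → (cmp)
[1] flags=1000 VS?F → skip
[2] flags=1000 HI?F → skip
[3] flags=1000 VS?F → skip
[4] flags=1000 → (cmp)
[5] flags=1000 HI?F → skip
[6] flags=1000 MI?T → r1=0x91
[7] flags=1000 CS?F → skip
[8] flags=0010 → (cmp)
[9] flags=0010 LE?F → skip
[10] flags=0010 LS?F → skip

VAL = 0xf6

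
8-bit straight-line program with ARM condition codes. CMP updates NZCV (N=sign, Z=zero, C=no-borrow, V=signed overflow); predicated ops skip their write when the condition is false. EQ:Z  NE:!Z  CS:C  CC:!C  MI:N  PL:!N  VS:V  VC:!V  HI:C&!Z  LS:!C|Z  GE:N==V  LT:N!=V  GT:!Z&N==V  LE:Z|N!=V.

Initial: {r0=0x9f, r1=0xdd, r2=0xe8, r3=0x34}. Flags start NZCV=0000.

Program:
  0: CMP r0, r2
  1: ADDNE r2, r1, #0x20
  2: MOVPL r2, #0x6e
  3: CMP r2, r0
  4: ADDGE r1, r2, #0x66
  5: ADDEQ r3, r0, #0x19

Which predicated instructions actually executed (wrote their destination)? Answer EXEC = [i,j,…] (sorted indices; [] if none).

0: ✓ CMP  NZCV=1000
1: ✓ ADDNE  r2←0xfd
2: · MOVPL
3: ✓ CMP  NZCV=0010
4: ✓ ADDGE  r1←0x63
5: · ADDEQ

EXEC = [1,4]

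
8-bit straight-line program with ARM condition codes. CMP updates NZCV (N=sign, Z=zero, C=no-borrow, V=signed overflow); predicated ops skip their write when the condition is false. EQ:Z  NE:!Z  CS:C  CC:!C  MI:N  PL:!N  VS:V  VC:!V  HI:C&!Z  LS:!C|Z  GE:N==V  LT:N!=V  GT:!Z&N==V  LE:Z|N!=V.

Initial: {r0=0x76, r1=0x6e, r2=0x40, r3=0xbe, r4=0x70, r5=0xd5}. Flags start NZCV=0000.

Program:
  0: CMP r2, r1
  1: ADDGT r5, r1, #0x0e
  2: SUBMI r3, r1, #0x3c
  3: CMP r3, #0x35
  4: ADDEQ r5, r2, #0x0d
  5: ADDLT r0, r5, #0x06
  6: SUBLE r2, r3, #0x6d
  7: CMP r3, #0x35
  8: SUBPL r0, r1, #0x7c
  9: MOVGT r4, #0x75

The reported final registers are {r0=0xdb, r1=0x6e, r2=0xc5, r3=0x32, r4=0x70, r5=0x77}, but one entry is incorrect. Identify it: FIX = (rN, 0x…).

FIX = (r5, 0xd5)

[0] flags=1000 → (cmp)
[1] flags=1000 GT?F → skip
[2] flags=1000 MI?T → r3=0x32
[3] flags=1000 → (cmp)
[4] flags=1000 EQ?F → skip
[5] flags=1000 LT?T → r0=0xdb
[6] flags=1000 LE?T → r2=0xc5
[7] flags=1000 → (cmp)
[8] flags=1000 PL?F → skip
[9] flags=1000 GT?F → skip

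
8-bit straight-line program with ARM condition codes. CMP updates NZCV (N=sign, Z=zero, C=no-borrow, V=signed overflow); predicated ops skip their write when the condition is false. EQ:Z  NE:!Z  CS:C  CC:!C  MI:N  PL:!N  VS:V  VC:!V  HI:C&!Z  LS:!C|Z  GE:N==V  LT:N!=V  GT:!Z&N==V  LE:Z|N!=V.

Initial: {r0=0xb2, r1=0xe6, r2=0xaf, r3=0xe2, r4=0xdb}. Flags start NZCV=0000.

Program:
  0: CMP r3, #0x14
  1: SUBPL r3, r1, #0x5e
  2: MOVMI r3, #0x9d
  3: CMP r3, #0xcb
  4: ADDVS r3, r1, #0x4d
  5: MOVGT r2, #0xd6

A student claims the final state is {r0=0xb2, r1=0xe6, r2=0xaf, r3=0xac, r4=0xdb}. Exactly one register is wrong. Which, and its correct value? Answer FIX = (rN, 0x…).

[0] flags=1010 → (cmp)
[1] flags=1010 PL?F → skip
[2] flags=1010 MI?T → r3=0x9d
[3] flags=1000 → (cmp)
[4] flags=1000 VS?F → skip
[5] flags=1000 GT?F → skip

FIX = (r3, 0x9d)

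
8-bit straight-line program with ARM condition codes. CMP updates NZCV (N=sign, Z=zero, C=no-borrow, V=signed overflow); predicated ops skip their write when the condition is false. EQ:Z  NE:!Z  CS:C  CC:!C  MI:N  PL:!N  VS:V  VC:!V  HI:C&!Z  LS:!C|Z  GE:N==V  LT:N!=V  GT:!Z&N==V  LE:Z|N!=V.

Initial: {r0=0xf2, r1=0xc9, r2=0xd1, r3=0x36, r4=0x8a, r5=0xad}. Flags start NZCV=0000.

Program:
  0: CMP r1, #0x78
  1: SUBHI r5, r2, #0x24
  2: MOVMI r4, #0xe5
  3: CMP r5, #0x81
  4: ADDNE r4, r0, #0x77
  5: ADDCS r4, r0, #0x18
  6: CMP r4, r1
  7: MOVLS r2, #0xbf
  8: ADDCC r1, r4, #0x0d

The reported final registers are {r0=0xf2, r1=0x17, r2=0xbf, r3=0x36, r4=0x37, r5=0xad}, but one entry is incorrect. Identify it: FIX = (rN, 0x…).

FIX = (r4, 0x0a)

0: ✓ CMP  NZCV=0011
1: ✓ SUBHI  r5←0xad
2: · MOVMI
3: ✓ CMP  NZCV=0010
4: ✓ ADDNE  r4←0x69
5: ✓ ADDCS  r4←0x0a
6: ✓ CMP  NZCV=0000
7: ✓ MOVLS  r2←0xbf
8: ✓ ADDCC  r1←0x17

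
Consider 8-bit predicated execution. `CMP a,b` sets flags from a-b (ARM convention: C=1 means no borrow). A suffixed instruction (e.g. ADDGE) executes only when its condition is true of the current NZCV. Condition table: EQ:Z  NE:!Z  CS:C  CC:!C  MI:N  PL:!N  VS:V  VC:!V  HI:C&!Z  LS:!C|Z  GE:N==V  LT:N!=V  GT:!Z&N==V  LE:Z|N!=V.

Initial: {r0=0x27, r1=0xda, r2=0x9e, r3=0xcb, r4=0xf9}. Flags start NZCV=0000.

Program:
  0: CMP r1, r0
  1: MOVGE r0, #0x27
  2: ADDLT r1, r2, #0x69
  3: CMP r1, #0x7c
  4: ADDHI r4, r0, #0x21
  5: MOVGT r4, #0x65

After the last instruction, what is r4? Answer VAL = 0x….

VAL = 0xf9

0: ✓ CMP  NZCV=1010
1: · MOVGE
2: ✓ ADDLT  r1←0x07
3: ✓ CMP  NZCV=1000
4: · ADDHI
5: · MOVGT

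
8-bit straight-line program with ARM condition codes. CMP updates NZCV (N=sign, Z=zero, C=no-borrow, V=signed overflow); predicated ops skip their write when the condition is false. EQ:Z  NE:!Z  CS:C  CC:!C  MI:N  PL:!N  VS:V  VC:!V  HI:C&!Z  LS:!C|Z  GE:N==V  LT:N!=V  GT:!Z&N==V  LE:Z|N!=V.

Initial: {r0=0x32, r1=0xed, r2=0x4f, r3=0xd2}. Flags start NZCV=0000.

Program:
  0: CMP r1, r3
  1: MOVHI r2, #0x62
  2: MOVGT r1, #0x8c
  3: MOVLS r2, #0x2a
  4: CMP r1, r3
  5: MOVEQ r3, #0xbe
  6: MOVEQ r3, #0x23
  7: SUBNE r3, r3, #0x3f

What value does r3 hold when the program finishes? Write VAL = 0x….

VAL = 0x93

[0] flags=0010 → (cmp)
[1] flags=0010 HI?T → r2=0x62
[2] flags=0010 GT?T → r1=0x8c
[3] flags=0010 LS?F → skip
[4] flags=1000 → (cmp)
[5] flags=1000 EQ?F → skip
[6] flags=1000 EQ?F → skip
[7] flags=1000 NE?T → r3=0x93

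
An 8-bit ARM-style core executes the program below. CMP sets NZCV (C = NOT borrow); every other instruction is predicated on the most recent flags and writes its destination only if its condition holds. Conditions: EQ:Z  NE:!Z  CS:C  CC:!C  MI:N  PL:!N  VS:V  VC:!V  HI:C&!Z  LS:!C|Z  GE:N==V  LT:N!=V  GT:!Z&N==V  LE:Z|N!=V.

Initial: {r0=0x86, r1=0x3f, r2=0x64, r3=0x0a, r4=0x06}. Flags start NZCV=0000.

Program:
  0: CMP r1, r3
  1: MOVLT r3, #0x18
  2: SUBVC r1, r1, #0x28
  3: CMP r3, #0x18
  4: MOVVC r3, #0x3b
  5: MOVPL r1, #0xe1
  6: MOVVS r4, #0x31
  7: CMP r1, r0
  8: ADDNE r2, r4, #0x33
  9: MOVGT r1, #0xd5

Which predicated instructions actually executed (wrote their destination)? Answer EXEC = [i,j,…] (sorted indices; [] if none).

[0] flags=0010 → (cmp)
[1] flags=0010 LT?F → skip
[2] flags=0010 VC?T → r1=0x17
[3] flags=1000 → (cmp)
[4] flags=1000 VC?T → r3=0x3b
[5] flags=1000 PL?F → skip
[6] flags=1000 VS?F → skip
[7] flags=1001 → (cmp)
[8] flags=1001 NE?T → r2=0x39
[9] flags=1001 GT?T → r1=0xd5

EXEC = [2,4,8,9]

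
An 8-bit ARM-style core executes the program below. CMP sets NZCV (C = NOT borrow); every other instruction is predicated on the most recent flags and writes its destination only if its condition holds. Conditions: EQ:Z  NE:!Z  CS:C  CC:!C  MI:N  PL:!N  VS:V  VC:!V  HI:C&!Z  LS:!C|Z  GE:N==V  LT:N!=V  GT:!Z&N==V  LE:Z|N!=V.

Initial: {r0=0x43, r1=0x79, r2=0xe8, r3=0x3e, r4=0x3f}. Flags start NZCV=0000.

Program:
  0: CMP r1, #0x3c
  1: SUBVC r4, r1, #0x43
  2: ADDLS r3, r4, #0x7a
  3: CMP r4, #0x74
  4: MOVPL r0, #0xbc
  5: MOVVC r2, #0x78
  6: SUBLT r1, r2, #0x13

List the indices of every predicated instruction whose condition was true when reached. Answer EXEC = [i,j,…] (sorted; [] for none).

0: ✓ CMP  NZCV=0010
1: ✓ SUBVC  r4←0x36
2: · ADDLS
3: ✓ CMP  NZCV=1000
4: · MOVPL
5: ✓ MOVVC  r2←0x78
6: ✓ SUBLT  r1←0x65

EXEC = [1,5,6]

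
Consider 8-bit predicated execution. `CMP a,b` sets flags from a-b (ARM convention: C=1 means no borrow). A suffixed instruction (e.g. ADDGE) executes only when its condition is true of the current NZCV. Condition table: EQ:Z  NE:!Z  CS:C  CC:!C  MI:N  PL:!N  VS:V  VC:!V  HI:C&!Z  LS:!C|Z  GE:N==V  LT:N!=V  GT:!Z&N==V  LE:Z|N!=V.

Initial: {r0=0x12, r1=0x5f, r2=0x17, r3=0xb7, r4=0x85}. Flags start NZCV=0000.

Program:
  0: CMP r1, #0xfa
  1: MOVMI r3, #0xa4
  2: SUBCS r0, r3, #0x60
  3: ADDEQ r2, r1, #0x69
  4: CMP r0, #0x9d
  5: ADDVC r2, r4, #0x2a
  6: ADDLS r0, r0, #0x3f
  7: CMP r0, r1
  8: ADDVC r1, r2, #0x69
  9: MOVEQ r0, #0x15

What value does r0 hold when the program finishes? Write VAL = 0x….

VAL = 0x51

[0] flags=0000 → (cmp)
[1] flags=0000 MI?F → skip
[2] flags=0000 CS?F → skip
[3] flags=0000 EQ?F → skip
[4] flags=0000 → (cmp)
[5] flags=0000 VC?T → r2=0xaf
[6] flags=0000 LS?T → r0=0x51
[7] flags=1000 → (cmp)
[8] flags=1000 VC?T → r1=0x18
[9] flags=1000 EQ?F → skip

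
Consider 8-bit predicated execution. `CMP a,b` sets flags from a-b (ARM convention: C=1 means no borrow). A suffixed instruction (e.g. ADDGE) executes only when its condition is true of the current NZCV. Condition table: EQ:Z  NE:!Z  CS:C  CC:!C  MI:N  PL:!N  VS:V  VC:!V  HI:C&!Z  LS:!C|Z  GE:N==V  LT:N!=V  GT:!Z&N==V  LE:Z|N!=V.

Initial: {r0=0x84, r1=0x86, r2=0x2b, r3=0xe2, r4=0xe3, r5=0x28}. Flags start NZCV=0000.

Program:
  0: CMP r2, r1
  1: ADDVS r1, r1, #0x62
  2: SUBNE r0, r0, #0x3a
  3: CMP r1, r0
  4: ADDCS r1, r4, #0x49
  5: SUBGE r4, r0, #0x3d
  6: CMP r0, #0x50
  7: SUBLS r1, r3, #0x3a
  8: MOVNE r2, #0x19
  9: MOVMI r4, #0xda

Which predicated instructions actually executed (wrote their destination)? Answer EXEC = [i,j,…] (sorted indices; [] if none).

EXEC = [1,2,4,7,8,9]

0: ✓ CMP  NZCV=1001
1: ✓ ADDVS  r1←0xe8
2: ✓ SUBNE  r0←0x4a
3: ✓ CMP  NZCV=1010
4: ✓ ADDCS  r1←0x2c
5: · SUBGE
6: ✓ CMP  NZCV=1000
7: ✓ SUBLS  r1←0xa8
8: ✓ MOVNE  r2←0x19
9: ✓ MOVMI  r4←0xda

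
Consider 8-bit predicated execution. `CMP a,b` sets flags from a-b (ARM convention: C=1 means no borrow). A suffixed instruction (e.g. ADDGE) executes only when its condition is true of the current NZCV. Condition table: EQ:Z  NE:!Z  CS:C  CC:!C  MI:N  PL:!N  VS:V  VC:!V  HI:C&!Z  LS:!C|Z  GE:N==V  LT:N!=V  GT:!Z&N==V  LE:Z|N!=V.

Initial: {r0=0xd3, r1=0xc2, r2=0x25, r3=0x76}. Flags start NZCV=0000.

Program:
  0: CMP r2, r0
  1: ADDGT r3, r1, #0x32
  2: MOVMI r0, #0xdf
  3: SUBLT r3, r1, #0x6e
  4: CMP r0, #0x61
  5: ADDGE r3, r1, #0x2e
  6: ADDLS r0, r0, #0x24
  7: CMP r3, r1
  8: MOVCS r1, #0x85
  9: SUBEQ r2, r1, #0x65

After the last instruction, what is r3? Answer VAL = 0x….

VAL = 0xf4

[0] flags=0000 → (cmp)
[1] flags=0000 GT?T → r3=0xf4
[2] flags=0000 MI?F → skip
[3] flags=0000 LT?F → skip
[4] flags=0011 → (cmp)
[5] flags=0011 GE?F → skip
[6] flags=0011 LS?F → skip
[7] flags=0010 → (cmp)
[8] flags=0010 CS?T → r1=0x85
[9] flags=0010 EQ?F → skip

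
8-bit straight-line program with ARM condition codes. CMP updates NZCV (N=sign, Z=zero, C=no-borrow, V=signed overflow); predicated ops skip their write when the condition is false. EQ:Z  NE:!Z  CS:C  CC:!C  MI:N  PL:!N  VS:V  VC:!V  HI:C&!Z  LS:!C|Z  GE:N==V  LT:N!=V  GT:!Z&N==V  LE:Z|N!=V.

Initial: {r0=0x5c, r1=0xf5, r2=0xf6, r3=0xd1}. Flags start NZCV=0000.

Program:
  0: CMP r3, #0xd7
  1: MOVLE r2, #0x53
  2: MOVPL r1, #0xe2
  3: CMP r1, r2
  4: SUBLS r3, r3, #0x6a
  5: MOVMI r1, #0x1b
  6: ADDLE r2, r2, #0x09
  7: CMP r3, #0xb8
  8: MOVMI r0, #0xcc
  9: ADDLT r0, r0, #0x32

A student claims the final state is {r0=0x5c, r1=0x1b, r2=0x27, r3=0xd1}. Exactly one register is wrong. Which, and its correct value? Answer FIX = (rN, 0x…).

0: ✓ CMP  NZCV=1000
1: ✓ MOVLE  r2←0x53
2: · MOVPL
3: ✓ CMP  NZCV=1010
4: · SUBLS
5: ✓ MOVMI  r1←0x1b
6: ✓ ADDLE  r2←0x5c
7: ✓ CMP  NZCV=0010
8: · MOVMI
9: · ADDLT

FIX = (r2, 0x5c)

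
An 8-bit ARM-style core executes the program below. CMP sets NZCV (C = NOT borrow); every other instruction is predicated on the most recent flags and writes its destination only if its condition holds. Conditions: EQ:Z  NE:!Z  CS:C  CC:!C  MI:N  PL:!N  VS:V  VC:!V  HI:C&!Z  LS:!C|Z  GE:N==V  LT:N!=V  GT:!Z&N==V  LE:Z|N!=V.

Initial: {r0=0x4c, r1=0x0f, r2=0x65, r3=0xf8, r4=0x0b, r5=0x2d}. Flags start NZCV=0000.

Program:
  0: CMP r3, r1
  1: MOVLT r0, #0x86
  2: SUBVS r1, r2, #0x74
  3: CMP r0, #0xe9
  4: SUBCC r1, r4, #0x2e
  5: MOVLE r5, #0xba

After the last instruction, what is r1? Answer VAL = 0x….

VAL = 0xdd

0: ✓ CMP  NZCV=1010
1: ✓ MOVLT  r0←0x86
2: · SUBVS
3: ✓ CMP  NZCV=1000
4: ✓ SUBCC  r1←0xdd
5: ✓ MOVLE  r5←0xba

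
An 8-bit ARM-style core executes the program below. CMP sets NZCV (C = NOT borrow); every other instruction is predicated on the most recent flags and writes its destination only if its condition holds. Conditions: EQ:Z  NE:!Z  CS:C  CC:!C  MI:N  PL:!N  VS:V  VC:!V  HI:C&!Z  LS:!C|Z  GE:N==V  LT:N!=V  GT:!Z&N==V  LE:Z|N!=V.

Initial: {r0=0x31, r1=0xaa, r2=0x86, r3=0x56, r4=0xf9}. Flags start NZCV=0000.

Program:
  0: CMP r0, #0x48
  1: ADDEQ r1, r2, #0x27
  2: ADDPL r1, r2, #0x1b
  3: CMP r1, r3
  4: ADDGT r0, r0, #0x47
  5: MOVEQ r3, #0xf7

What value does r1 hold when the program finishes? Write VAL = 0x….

VAL = 0xaa

0: ✓ CMP  NZCV=1000
1: · ADDEQ
2: · ADDPL
3: ✓ CMP  NZCV=0011
4: · ADDGT
5: · MOVEQ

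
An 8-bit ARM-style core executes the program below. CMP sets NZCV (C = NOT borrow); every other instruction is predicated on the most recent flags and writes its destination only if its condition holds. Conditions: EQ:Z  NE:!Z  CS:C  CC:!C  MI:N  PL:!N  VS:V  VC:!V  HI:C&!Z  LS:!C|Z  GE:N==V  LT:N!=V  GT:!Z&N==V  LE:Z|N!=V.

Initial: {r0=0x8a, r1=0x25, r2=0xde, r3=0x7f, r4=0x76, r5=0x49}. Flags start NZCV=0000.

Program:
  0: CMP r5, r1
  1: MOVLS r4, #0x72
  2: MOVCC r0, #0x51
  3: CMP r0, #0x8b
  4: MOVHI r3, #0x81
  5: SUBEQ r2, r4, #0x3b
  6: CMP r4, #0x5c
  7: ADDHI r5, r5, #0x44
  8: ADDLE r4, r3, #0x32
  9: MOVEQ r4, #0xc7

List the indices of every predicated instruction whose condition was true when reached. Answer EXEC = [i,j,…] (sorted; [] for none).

0: ✓ CMP  NZCV=0010
1: · MOVLS
2: · MOVCC
3: ✓ CMP  NZCV=1000
4: · MOVHI
5: · SUBEQ
6: ✓ CMP  NZCV=0010
7: ✓ ADDHI  r5←0x8d
8: · ADDLE
9: · MOVEQ

EXEC = [7]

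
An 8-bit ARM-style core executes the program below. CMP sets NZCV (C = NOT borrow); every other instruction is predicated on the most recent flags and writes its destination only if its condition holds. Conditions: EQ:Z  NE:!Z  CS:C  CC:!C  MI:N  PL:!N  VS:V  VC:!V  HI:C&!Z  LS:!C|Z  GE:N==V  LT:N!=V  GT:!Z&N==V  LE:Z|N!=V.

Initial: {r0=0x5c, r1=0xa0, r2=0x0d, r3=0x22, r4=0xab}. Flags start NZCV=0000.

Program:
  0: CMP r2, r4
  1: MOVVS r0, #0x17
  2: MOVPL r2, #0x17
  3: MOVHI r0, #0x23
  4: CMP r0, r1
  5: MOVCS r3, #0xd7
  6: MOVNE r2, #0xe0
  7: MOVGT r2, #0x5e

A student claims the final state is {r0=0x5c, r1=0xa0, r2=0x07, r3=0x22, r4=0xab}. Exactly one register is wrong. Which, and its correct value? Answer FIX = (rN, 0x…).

[0] flags=0000 → (cmp)
[1] flags=0000 VS?F → skip
[2] flags=0000 PL?T → r2=0x17
[3] flags=0000 HI?F → skip
[4] flags=1001 → (cmp)
[5] flags=1001 CS?F → skip
[6] flags=1001 NE?T → r2=0xe0
[7] flags=1001 GT?T → r2=0x5e

FIX = (r2, 0x5e)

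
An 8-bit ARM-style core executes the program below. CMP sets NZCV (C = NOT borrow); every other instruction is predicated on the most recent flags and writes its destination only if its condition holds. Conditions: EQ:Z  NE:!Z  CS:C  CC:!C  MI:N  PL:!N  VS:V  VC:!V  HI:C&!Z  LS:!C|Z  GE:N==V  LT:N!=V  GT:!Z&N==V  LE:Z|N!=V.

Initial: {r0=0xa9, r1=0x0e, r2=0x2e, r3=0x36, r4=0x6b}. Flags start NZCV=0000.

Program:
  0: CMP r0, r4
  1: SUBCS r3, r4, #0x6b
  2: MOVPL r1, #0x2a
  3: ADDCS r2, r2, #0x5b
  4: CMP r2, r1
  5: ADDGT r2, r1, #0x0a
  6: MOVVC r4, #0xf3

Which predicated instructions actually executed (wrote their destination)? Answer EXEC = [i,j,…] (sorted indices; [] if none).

EXEC = [1,2,3]

[0] flags=0011 → (cmp)
[1] flags=0011 CS?T → r3=0x00
[2] flags=0011 PL?T → r1=0x2a
[3] flags=0011 CS?T → r2=0x89
[4] flags=0011 → (cmp)
[5] flags=0011 GT?F → skip
[6] flags=0011 VC?F → skip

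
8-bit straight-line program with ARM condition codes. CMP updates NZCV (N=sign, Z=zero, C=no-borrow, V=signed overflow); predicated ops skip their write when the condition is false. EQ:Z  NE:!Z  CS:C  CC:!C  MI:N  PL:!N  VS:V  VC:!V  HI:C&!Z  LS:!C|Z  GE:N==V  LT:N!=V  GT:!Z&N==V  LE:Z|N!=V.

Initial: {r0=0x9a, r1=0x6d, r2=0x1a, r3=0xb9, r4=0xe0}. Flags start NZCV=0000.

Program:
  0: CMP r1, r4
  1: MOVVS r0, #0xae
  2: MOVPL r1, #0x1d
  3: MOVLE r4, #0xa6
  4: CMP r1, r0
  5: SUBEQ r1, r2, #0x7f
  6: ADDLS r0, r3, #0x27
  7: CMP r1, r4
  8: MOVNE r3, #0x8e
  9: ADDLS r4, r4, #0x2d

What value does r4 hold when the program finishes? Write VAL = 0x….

VAL = 0x0d

0: ✓ CMP  NZCV=1001
1: ✓ MOVVS  r0←0xae
2: · MOVPL
3: · MOVLE
4: ✓ CMP  NZCV=1001
5: · SUBEQ
6: ✓ ADDLS  r0←0xe0
7: ✓ CMP  NZCV=1001
8: ✓ MOVNE  r3←0x8e
9: ✓ ADDLS  r4←0x0d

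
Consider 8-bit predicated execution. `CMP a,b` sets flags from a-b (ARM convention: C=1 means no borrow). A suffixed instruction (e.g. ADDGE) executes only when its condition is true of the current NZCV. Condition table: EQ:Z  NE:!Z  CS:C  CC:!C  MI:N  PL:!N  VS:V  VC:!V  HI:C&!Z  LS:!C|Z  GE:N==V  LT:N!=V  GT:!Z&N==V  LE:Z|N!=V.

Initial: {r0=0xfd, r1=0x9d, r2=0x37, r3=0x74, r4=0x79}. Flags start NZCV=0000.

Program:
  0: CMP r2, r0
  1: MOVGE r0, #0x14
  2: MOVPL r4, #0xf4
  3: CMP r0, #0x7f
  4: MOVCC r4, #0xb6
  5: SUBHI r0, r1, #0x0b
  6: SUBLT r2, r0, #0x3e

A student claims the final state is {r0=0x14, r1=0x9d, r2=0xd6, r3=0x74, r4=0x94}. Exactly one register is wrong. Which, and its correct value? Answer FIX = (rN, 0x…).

[0] flags=0000 → (cmp)
[1] flags=0000 GE?T → r0=0x14
[2] flags=0000 PL?T → r4=0xf4
[3] flags=1000 → (cmp)
[4] flags=1000 CC?T → r4=0xb6
[5] flags=1000 HI?F → skip
[6] flags=1000 LT?T → r2=0xd6

FIX = (r4, 0xb6)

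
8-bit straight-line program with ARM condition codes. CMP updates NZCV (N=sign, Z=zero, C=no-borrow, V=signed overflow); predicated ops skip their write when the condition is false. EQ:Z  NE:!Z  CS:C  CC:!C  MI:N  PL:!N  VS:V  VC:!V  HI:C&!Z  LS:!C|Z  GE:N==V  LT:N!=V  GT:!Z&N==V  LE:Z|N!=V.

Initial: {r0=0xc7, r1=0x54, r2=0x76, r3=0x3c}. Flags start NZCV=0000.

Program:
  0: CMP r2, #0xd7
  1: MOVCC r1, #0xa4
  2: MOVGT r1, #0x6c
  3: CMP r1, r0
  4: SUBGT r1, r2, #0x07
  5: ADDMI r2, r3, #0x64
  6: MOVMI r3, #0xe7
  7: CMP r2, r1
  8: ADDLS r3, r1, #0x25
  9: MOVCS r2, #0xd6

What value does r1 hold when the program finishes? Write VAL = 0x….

VAL = 0x6f

[0] flags=1001 → (cmp)
[1] flags=1001 CC?T → r1=0xa4
[2] flags=1001 GT?T → r1=0x6c
[3] flags=1001 → (cmp)
[4] flags=1001 GT?T → r1=0x6f
[5] flags=1001 MI?T → r2=0xa0
[6] flags=1001 MI?T → r3=0xe7
[7] flags=0011 → (cmp)
[8] flags=0011 LS?F → skip
[9] flags=0011 CS?T → r2=0xd6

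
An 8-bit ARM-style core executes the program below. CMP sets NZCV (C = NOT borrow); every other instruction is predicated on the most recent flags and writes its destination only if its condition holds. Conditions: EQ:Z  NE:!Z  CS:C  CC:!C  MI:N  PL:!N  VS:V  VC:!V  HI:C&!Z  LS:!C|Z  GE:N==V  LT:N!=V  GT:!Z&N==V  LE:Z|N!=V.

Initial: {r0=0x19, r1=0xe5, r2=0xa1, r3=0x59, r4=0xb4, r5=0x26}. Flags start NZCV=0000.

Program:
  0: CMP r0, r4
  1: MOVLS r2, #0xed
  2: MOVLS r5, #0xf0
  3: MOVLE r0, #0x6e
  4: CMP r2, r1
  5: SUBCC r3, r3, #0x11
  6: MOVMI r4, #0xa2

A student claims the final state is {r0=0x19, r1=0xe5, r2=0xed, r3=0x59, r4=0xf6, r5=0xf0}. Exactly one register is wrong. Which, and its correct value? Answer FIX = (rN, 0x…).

[0] flags=0000 → (cmp)
[1] flags=0000 LS?T → r2=0xed
[2] flags=0000 LS?T → r5=0xf0
[3] flags=0000 LE?F → skip
[4] flags=0010 → (cmp)
[5] flags=0010 CC?F → skip
[6] flags=0010 MI?F → skip

FIX = (r4, 0xb4)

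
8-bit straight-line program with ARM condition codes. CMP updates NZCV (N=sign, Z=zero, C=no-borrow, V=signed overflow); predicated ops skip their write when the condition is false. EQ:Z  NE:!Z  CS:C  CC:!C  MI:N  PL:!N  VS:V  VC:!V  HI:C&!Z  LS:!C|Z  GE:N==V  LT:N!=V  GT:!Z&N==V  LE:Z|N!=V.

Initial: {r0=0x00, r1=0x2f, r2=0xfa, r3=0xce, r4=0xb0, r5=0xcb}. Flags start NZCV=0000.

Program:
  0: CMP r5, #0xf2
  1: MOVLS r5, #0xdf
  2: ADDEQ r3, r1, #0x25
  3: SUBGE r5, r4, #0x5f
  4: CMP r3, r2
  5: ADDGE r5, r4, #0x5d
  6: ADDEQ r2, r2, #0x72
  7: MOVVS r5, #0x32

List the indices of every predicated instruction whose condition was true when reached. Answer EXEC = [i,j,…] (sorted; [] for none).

0: ✓ CMP  NZCV=1000
1: ✓ MOVLS  r5←0xdf
2: · ADDEQ
3: · SUBGE
4: ✓ CMP  NZCV=1000
5: · ADDGE
6: · ADDEQ
7: · MOVVS

EXEC = [1]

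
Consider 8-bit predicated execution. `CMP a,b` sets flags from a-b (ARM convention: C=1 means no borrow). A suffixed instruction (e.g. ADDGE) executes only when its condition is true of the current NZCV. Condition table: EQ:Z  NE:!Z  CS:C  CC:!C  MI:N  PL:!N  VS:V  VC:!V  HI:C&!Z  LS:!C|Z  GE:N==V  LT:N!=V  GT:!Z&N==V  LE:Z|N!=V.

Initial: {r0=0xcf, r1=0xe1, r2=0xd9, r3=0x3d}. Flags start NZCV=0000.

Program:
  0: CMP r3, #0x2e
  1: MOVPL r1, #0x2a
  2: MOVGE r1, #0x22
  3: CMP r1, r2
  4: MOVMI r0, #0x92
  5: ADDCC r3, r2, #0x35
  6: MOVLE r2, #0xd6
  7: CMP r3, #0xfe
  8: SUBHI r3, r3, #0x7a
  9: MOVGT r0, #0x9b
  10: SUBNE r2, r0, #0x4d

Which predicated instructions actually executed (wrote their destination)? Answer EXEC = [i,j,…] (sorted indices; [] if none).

0: ✓ CMP  NZCV=0010
1: ✓ MOVPL  r1←0x2a
2: ✓ MOVGE  r1←0x22
3: ✓ CMP  NZCV=0000
4: · MOVMI
5: ✓ ADDCC  r3←0x0e
6: · MOVLE
7: ✓ CMP  NZCV=0000
8: · SUBHI
9: ✓ MOVGT  r0←0x9b
10: ✓ SUBNE  r2←0x4e

EXEC = [1,2,5,9,10]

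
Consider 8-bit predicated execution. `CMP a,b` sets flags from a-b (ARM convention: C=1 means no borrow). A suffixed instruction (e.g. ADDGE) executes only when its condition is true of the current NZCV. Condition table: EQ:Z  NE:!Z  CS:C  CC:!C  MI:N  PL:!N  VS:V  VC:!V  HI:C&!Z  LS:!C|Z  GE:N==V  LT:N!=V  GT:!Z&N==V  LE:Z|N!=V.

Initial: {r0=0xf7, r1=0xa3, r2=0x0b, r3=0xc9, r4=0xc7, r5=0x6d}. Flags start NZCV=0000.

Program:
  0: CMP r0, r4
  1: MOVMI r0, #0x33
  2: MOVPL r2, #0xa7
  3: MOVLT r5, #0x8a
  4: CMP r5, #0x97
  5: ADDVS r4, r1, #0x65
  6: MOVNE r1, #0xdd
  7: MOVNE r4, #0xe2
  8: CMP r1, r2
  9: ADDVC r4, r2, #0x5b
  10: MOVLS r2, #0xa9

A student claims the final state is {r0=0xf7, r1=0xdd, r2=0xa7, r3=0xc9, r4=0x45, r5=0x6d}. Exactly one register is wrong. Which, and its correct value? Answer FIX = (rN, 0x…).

[0] flags=0010 → (cmp)
[1] flags=0010 MI?F → skip
[2] flags=0010 PL?T → r2=0xa7
[3] flags=0010 LT?F → skip
[4] flags=1001 → (cmp)
[5] flags=1001 VS?T → r4=0x08
[6] flags=1001 NE?T → r1=0xdd
[7] flags=1001 NE?T → r4=0xe2
[8] flags=0010 → (cmp)
[9] flags=0010 VC?T → r4=0x02
[10] flags=0010 LS?F → skip

FIX = (r4, 0x02)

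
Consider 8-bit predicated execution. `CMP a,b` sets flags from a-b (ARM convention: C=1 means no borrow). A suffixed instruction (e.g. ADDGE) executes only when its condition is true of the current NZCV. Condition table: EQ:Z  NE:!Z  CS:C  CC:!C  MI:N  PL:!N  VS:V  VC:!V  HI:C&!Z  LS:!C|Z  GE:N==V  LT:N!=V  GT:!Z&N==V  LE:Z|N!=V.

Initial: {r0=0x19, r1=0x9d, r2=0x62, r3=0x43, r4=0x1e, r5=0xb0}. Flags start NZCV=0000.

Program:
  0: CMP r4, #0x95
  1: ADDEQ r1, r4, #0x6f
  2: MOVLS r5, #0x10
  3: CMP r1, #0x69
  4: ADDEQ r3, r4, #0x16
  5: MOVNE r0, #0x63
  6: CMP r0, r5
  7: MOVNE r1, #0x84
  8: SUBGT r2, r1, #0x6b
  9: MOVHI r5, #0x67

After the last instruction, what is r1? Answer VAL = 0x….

VAL = 0x84

[0] flags=1001 → (cmp)
[1] flags=1001 EQ?F → skip
[2] flags=1001 LS?T → r5=0x10
[3] flags=0011 → (cmp)
[4] flags=0011 EQ?F → skip
[5] flags=0011 NE?T → r0=0x63
[6] flags=0010 → (cmp)
[7] flags=0010 NE?T → r1=0x84
[8] flags=0010 GT?T → r2=0x19
[9] flags=0010 HI?T → r5=0x67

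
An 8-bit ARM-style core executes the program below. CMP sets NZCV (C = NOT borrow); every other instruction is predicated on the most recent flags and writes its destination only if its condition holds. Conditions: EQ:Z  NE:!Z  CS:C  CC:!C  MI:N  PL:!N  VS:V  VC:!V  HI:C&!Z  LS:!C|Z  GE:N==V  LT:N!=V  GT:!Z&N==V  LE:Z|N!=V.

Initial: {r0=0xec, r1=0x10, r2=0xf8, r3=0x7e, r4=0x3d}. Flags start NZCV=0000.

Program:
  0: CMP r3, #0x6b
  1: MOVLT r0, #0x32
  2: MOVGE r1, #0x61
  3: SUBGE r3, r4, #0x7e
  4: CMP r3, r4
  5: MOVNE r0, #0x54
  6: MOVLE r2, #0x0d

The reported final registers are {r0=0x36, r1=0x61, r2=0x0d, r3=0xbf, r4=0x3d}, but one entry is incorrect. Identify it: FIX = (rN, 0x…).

0: ✓ CMP  NZCV=0010
1: · MOVLT
2: ✓ MOVGE  r1←0x61
3: ✓ SUBGE  r3←0xbf
4: ✓ CMP  NZCV=1010
5: ✓ MOVNE  r0←0x54
6: ✓ MOVLE  r2←0x0d

FIX = (r0, 0x54)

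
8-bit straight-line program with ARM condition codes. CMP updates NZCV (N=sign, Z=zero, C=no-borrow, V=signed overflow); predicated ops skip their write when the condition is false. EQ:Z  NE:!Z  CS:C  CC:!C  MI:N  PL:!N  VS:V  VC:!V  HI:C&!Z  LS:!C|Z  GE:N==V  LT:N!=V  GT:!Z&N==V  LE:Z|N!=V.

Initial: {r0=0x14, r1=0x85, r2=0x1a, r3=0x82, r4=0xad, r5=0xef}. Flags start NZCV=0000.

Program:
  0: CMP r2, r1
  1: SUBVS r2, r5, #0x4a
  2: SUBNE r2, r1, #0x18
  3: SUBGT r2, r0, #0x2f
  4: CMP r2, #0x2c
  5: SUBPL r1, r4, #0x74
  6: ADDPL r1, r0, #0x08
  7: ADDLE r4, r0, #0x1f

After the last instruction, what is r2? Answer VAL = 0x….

VAL = 0xe5

[0] flags=1001 → (cmp)
[1] flags=1001 VS?T → r2=0xa5
[2] flags=1001 NE?T → r2=0x6d
[3] flags=1001 GT?T → r2=0xe5
[4] flags=1010 → (cmp)
[5] flags=1010 PL?F → skip
[6] flags=1010 PL?F → skip
[7] flags=1010 LE?T → r4=0x33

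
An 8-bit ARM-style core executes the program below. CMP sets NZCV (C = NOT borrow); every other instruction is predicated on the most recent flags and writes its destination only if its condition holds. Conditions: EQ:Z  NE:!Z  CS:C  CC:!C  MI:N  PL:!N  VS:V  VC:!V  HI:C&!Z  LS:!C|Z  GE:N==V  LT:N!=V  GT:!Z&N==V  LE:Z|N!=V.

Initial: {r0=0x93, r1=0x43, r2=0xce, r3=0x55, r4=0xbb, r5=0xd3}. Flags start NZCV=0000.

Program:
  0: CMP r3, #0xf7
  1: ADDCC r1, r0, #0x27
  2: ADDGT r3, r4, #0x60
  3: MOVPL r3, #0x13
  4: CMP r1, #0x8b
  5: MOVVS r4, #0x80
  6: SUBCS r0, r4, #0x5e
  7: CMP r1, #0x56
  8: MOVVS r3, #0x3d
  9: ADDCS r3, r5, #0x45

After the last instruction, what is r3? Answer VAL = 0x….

[0] flags=0000 → (cmp)
[1] flags=0000 CC?T → r1=0xba
[2] flags=0000 GT?T → r3=0x1b
[3] flags=0000 PL?T → r3=0x13
[4] flags=0010 → (cmp)
[5] flags=0010 VS?F → skip
[6] flags=0010 CS?T → r0=0x5d
[7] flags=0011 → (cmp)
[8] flags=0011 VS?T → r3=0x3d
[9] flags=0011 CS?T → r3=0x18

VAL = 0x18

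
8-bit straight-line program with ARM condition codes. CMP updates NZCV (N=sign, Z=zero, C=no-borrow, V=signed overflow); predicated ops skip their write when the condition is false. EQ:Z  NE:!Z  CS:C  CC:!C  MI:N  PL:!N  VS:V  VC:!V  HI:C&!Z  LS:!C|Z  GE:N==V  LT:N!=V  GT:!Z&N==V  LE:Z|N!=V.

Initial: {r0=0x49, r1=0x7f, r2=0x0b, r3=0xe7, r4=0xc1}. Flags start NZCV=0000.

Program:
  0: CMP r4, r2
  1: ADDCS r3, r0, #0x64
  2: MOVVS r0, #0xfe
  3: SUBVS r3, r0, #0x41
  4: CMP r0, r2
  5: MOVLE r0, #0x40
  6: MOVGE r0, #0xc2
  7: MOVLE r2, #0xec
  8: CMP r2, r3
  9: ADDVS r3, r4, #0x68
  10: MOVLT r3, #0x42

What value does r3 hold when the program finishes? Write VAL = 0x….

VAL = 0xad

[0] flags=1010 → (cmp)
[1] flags=1010 CS?T → r3=0xad
[2] flags=1010 VS?F → skip
[3] flags=1010 VS?F → skip
[4] flags=0010 → (cmp)
[5] flags=0010 LE?F → skip
[6] flags=0010 GE?T → r0=0xc2
[7] flags=0010 LE?F → skip
[8] flags=0000 → (cmp)
[9] flags=0000 VS?F → skip
[10] flags=0000 LT?F → skip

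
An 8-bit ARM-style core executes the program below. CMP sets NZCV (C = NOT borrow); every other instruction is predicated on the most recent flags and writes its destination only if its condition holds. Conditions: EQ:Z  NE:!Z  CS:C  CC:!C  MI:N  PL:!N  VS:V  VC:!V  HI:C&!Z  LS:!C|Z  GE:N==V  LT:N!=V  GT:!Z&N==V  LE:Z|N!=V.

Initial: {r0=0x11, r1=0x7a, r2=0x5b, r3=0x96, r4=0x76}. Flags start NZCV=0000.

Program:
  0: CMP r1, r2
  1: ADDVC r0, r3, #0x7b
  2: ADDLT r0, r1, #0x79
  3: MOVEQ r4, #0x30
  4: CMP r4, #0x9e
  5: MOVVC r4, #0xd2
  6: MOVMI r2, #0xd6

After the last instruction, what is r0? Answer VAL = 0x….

[0] flags=0010 → (cmp)
[1] flags=0010 VC?T → r0=0x11
[2] flags=0010 LT?F → skip
[3] flags=0010 EQ?F → skip
[4] flags=1001 → (cmp)
[5] flags=1001 VC?F → skip
[6] flags=1001 MI?T → r2=0xd6

VAL = 0x11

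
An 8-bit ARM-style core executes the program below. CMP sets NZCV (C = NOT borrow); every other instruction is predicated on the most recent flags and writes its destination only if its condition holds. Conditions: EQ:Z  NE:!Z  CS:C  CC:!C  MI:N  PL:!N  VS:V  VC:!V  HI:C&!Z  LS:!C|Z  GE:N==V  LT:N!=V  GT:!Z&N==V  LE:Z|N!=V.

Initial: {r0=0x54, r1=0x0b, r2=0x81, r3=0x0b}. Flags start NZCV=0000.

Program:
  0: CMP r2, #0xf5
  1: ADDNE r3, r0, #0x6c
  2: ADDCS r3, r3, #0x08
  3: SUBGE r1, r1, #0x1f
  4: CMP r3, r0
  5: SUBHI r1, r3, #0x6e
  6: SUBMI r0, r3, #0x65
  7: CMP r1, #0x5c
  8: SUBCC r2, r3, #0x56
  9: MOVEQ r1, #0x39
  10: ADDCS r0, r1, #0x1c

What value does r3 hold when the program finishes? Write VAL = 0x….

VAL = 0xc0

[0] flags=1000 → (cmp)
[1] flags=1000 NE?T → r3=0xc0
[2] flags=1000 CS?F → skip
[3] flags=1000 GE?F → skip
[4] flags=0011 → (cmp)
[5] flags=0011 HI?T → r1=0x52
[6] flags=0011 MI?F → skip
[7] flags=1000 → (cmp)
[8] flags=1000 CC?T → r2=0x6a
[9] flags=1000 EQ?F → skip
[10] flags=1000 CS?F → skip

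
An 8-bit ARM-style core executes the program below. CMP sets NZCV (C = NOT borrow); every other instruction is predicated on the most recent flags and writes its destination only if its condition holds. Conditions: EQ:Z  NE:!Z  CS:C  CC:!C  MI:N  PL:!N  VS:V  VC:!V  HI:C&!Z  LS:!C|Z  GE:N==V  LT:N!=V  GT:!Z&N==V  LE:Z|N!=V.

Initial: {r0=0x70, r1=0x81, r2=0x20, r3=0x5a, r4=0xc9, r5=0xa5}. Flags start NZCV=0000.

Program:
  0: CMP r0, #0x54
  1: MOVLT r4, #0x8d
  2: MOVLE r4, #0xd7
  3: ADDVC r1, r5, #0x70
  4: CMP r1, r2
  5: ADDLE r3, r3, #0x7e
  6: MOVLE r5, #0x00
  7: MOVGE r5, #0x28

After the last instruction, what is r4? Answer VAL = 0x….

VAL = 0xc9

0: ✓ CMP  NZCV=0010
1: · MOVLT
2: · MOVLE
3: ✓ ADDVC  r1←0x15
4: ✓ CMP  NZCV=1000
5: ✓ ADDLE  r3←0xd8
6: ✓ MOVLE  r5←0x00
7: · MOVGE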